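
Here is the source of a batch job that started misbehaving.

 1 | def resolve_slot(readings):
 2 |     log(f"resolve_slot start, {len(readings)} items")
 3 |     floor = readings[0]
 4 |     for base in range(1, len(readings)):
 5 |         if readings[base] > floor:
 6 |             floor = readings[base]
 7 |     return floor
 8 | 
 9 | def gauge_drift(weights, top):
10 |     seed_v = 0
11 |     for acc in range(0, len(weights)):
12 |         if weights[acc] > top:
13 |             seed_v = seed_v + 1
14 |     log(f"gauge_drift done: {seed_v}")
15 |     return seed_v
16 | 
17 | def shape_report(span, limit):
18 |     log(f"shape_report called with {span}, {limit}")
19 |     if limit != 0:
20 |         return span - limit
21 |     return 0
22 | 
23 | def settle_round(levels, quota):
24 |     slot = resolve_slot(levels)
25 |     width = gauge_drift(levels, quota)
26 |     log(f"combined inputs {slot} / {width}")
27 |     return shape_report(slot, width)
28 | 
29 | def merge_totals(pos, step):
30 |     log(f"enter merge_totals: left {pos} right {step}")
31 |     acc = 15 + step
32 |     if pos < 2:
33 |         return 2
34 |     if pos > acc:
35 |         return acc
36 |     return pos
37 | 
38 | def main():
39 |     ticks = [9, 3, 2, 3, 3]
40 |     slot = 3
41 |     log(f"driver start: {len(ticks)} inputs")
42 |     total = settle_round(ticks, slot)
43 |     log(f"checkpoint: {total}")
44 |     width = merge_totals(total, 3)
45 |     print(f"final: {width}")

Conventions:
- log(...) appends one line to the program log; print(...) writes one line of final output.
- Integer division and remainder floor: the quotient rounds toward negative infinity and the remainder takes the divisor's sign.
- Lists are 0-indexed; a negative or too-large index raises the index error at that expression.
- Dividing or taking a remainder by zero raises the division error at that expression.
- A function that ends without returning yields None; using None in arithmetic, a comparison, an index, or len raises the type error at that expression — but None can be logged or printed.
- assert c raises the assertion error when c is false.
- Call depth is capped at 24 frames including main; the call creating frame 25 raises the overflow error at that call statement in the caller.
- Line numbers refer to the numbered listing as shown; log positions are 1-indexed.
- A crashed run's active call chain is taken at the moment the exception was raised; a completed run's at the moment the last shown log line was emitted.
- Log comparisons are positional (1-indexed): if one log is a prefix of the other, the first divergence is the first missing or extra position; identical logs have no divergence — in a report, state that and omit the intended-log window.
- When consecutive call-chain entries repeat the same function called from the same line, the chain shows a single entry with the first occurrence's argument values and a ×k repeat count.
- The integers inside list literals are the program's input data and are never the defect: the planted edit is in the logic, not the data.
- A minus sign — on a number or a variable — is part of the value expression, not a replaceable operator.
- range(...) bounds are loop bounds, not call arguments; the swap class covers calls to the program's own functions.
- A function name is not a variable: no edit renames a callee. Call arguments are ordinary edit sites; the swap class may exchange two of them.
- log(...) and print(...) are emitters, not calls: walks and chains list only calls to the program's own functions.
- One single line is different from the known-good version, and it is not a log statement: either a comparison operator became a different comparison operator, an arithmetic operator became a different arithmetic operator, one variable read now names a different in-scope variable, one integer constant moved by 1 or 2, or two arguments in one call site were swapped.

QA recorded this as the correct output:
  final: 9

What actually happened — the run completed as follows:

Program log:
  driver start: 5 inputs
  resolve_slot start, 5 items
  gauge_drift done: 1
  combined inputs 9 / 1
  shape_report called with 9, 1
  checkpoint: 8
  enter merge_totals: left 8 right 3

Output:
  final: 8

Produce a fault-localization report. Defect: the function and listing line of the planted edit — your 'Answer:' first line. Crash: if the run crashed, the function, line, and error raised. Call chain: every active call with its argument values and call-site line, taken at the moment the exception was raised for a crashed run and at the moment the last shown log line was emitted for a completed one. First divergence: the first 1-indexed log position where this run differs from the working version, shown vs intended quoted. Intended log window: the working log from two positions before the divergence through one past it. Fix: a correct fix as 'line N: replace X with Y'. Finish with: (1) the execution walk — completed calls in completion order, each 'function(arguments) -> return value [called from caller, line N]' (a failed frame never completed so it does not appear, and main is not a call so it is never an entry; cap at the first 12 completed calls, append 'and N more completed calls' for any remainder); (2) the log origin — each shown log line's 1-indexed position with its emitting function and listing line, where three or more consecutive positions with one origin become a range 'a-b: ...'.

Answer: the defect is in shape_report at line 20.
The tell: The earliest visible damage is log position 6 — 'checkpoint: 8' rather than the intended 'checkpoint: 9'.
Call chain: main -> merge_totals(8, 3) (called at line 44).
First divergence: at position 6 the run shows 'checkpoint: 8' where the working version logs 'checkpoint: 9'.
Intended log window:
  4: combined inputs 9 / 1
  5: shape_report called with 9, 1
  6: checkpoint: 9
  7: enter merge_totals: left 9 right 3
Execution walk:
  resolve_slot([9, 3, 2, 3, 3]) -> 9  [called from settle_round, line 24]
  gauge_drift([9, 3, 2, 3, 3], 3) -> 1  [called from settle_round, line 25]
  shape_report(9, 1) -> 8  [called from settle_round, line 27]
  settle_round([9, 3, 2, 3, 3], 3) -> 8  [called from main, line 42]
  merge_totals(8, 3) -> 8  [called from main, line 44]
Origin of each log line:
  1 — main, line 41
  2 — resolve_slot, line 2
  3 — gauge_drift, line 14
  4 — settle_round, line 26
  5 — shape_report, line 18
  6 — main, line 43
  7 — merge_totals, line 30
A correct fix: line 20: replace `-` with `//`.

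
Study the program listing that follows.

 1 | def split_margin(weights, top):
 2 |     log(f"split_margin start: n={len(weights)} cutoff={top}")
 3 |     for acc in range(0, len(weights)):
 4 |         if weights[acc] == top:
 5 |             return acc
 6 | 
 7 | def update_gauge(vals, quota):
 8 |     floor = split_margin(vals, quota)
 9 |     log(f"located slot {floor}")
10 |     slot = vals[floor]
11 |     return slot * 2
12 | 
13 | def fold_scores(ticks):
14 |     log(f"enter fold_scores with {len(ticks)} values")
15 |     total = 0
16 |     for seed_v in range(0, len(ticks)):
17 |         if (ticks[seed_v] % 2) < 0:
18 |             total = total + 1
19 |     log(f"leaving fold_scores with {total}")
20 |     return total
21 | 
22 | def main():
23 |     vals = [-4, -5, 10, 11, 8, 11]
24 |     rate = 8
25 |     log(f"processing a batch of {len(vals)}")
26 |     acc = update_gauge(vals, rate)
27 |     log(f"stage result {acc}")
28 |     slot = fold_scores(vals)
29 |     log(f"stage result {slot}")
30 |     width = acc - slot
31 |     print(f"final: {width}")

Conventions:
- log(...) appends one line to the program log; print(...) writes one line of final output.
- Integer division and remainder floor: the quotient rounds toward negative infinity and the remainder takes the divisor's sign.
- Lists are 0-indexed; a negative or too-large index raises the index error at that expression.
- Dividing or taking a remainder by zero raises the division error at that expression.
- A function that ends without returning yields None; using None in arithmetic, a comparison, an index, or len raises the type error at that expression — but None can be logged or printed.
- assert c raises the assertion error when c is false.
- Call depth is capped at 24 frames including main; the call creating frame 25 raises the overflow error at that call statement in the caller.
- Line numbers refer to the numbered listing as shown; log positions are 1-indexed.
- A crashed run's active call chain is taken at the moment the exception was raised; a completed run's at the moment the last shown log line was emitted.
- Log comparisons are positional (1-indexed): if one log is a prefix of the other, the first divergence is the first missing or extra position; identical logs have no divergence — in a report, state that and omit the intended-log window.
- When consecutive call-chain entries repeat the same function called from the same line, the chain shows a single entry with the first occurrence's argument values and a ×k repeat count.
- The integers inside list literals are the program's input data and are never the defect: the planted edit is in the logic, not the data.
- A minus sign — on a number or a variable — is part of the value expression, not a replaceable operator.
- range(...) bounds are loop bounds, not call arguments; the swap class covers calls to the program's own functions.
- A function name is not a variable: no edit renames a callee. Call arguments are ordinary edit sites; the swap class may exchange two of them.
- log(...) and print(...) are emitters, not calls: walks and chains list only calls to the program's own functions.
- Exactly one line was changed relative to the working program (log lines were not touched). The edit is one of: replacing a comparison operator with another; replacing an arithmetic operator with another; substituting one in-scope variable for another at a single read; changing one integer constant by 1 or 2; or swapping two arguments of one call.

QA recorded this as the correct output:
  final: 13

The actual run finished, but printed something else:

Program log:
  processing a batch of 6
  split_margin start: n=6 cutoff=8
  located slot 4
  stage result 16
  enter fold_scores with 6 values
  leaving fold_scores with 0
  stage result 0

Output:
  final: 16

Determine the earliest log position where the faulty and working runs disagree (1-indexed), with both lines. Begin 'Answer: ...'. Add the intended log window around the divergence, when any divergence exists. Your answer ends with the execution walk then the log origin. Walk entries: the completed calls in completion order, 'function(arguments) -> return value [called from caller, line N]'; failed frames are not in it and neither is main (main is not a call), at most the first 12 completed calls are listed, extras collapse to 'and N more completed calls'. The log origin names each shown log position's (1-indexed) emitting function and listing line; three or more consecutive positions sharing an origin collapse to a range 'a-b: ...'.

Answer: position 6 — the shown line 'leaving fold_scores with 0' should read 'leaving fold_scores with 3'.
Intended log window:
  4: stage result 16
  5: enter fold_scores with 6 values
  6: leaving fold_scores with 3
  7: stage result 3
Execution walk:
  split_margin([-4, -5, 10, 11, 8, 11], 8) -> 4  [called from update_gauge, line 8]
  update_gauge([-4, -5, 10, 11, 8, 11], 8) -> 16  [called from main, line 26]
  fold_scores([-4, -5, 10, 11, 8, 11]) -> 0  [called from main, line 28]
Log origins:
  1: emitted by main (line 25)
  2: emitted by split_margin (line 2)
  3: emitted by update_gauge (line 9)
  4: emitted by main (line 27)
  5: emitted by fold_scores (line 14)
  6: emitted by fold_scores (line 19)
  7: emitted by main (line 29)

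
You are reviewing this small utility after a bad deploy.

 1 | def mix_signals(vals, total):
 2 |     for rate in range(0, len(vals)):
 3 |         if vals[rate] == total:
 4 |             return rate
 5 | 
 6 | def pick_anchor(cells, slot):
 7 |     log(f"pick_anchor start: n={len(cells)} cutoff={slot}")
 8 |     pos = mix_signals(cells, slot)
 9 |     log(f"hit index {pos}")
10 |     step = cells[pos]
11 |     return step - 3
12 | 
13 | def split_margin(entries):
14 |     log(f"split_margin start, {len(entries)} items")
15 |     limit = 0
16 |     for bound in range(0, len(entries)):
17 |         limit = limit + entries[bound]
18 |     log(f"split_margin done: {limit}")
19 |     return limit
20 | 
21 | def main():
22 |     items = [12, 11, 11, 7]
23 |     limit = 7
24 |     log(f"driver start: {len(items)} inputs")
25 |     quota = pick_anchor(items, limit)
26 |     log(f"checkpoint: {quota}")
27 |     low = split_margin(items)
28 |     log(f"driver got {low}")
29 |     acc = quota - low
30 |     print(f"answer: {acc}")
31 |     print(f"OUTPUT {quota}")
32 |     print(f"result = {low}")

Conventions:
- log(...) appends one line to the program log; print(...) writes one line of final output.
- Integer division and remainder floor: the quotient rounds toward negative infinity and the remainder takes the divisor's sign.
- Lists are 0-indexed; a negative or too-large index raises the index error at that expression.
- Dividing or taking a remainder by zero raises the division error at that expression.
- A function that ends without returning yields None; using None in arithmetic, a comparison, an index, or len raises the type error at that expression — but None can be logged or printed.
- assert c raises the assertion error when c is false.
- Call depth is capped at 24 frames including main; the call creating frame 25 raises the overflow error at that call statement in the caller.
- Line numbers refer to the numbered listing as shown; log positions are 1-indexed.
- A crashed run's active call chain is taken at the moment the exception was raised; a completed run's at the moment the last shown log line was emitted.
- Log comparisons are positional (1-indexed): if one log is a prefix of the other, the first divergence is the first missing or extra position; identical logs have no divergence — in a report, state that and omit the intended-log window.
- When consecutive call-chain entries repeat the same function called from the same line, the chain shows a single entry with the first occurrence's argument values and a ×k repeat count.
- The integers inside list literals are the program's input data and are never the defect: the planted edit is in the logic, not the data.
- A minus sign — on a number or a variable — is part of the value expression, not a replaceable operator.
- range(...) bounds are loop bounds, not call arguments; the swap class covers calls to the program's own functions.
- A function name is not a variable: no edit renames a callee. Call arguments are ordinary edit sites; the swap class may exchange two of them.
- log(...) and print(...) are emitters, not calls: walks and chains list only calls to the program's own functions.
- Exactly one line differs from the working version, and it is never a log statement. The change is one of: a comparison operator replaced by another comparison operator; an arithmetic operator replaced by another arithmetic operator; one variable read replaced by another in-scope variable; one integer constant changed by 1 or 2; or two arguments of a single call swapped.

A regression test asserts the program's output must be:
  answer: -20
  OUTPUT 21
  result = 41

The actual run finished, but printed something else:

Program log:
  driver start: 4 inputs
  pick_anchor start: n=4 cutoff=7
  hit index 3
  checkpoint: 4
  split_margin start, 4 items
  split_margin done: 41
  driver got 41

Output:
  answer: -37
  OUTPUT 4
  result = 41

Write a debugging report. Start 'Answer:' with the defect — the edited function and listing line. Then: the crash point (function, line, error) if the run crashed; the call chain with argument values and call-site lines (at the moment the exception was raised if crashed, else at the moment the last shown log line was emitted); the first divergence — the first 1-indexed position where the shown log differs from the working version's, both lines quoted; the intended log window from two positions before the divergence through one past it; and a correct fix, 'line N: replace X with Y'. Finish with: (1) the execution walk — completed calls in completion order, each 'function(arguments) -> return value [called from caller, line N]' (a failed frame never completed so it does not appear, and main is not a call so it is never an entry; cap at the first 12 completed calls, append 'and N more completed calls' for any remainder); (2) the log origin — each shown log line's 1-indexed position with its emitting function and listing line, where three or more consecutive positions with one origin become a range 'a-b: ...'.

Answer: the defect is in pick_anchor at line 11.
Key fact: Everything matches until log position 4, which reads 'checkpoint: 4' in place of 'checkpoint: 21'.
Call chain: main.
First divergence: position 4 — shown 'checkpoint: 4', intended 'checkpoint: 21'.
Intended log window:
  2: pick_anchor start: n=4 cutoff=7
  3: hit index 3
  4: checkpoint: 21
  5: split_margin start, 4 items
Execution walk:
  mix_signals([12, 11, 11, 7], 7) -> 3  [called from pick_anchor, line 8]
  pick_anchor([12, 11, 11, 7], 7) -> 4  [called from main, line 25]
  split_margin([12, 11, 11, 7]) -> 41  [called from main, line 27]
Origin of each log line:
  1: from main, line 24
  2: from pick_anchor, line 7
  3: from pick_anchor, line 9
  4: from main, line 26
  5: from split_margin, line 14
  6: from split_margin, line 18
  7: from main, line 28
A correct fix: line 11: replace `-` with `*`.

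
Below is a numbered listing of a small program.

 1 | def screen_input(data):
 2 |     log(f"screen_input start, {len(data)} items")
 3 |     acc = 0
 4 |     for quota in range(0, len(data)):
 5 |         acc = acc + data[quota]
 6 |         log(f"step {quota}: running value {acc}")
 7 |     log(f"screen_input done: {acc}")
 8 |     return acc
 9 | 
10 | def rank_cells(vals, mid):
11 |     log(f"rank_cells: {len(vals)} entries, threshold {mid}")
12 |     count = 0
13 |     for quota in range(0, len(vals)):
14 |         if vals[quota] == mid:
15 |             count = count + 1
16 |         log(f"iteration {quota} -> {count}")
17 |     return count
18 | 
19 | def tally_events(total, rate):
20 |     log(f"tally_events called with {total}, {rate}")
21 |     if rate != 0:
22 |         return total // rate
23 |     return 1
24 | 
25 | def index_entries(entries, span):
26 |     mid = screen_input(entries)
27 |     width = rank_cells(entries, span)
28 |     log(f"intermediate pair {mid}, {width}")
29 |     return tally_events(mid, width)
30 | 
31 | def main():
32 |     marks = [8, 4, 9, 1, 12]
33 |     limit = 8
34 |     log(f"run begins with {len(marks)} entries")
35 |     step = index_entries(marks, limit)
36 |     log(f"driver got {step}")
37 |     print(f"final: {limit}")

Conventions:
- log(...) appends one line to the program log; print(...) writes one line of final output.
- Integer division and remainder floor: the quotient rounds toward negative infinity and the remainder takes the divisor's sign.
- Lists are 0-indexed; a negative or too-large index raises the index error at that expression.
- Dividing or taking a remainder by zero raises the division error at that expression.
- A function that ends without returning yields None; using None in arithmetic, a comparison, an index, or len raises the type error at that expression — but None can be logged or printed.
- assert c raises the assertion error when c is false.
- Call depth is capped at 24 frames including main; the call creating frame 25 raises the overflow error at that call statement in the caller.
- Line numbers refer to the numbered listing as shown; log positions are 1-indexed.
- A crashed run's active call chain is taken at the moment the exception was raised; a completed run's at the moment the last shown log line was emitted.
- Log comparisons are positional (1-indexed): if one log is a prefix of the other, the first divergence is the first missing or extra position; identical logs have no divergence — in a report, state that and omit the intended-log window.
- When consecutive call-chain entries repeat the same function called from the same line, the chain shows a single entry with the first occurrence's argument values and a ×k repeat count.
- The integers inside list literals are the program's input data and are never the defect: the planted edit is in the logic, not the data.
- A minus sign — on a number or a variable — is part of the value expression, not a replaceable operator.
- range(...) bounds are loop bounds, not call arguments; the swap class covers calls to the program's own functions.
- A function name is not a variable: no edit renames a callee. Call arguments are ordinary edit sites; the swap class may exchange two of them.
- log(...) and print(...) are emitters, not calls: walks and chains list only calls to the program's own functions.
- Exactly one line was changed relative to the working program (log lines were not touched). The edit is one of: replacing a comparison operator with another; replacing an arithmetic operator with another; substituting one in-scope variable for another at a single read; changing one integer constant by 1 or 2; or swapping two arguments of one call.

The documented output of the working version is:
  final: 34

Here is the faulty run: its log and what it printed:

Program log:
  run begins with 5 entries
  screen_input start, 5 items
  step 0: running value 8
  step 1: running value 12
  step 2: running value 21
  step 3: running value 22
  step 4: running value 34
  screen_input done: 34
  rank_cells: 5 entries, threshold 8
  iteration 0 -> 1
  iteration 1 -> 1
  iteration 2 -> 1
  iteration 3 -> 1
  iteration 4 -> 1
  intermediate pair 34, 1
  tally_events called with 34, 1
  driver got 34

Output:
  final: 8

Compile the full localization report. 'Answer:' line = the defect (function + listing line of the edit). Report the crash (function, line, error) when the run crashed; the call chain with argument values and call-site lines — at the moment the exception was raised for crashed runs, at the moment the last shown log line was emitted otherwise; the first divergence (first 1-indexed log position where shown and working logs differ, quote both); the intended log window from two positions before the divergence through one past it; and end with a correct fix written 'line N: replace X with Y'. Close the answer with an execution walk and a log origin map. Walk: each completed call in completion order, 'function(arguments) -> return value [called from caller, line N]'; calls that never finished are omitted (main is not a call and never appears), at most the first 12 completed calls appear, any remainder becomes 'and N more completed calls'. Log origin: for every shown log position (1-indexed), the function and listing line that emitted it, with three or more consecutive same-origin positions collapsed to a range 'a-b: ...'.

Answer: the defect is in main at line 37.
Core observation: Every logged value matches the working version; the printed result is what differs.
Call chain: main.
First divergence: none — the logs agree in full.
Execution walk:
  screen_input([8, 4, 9, 1, 12]) -> 34  [called from index_entries, line 26]
  rank_cells([8, 4, 9, 1, 12], 8) -> 1  [called from index_entries, line 27]
  tally_events(34, 1) -> 34  [called from index_entries, line 29]
  index_entries([8, 4, 9, 1, 12], 8) -> 34  [called from main, line 35]
Origin of each log line:
  1: from main, line 34
  2: from screen_input, line 2
  3-7: from screen_input, line 6
  8: from screen_input, line 7
  9: from rank_cells, line 11
  10-14: from rank_cells, line 16
  15: from index_entries, line 28
  16: from tally_events, line 20
  17: from main, line 36
A correct fix: line 37: replace `limit` with `step`.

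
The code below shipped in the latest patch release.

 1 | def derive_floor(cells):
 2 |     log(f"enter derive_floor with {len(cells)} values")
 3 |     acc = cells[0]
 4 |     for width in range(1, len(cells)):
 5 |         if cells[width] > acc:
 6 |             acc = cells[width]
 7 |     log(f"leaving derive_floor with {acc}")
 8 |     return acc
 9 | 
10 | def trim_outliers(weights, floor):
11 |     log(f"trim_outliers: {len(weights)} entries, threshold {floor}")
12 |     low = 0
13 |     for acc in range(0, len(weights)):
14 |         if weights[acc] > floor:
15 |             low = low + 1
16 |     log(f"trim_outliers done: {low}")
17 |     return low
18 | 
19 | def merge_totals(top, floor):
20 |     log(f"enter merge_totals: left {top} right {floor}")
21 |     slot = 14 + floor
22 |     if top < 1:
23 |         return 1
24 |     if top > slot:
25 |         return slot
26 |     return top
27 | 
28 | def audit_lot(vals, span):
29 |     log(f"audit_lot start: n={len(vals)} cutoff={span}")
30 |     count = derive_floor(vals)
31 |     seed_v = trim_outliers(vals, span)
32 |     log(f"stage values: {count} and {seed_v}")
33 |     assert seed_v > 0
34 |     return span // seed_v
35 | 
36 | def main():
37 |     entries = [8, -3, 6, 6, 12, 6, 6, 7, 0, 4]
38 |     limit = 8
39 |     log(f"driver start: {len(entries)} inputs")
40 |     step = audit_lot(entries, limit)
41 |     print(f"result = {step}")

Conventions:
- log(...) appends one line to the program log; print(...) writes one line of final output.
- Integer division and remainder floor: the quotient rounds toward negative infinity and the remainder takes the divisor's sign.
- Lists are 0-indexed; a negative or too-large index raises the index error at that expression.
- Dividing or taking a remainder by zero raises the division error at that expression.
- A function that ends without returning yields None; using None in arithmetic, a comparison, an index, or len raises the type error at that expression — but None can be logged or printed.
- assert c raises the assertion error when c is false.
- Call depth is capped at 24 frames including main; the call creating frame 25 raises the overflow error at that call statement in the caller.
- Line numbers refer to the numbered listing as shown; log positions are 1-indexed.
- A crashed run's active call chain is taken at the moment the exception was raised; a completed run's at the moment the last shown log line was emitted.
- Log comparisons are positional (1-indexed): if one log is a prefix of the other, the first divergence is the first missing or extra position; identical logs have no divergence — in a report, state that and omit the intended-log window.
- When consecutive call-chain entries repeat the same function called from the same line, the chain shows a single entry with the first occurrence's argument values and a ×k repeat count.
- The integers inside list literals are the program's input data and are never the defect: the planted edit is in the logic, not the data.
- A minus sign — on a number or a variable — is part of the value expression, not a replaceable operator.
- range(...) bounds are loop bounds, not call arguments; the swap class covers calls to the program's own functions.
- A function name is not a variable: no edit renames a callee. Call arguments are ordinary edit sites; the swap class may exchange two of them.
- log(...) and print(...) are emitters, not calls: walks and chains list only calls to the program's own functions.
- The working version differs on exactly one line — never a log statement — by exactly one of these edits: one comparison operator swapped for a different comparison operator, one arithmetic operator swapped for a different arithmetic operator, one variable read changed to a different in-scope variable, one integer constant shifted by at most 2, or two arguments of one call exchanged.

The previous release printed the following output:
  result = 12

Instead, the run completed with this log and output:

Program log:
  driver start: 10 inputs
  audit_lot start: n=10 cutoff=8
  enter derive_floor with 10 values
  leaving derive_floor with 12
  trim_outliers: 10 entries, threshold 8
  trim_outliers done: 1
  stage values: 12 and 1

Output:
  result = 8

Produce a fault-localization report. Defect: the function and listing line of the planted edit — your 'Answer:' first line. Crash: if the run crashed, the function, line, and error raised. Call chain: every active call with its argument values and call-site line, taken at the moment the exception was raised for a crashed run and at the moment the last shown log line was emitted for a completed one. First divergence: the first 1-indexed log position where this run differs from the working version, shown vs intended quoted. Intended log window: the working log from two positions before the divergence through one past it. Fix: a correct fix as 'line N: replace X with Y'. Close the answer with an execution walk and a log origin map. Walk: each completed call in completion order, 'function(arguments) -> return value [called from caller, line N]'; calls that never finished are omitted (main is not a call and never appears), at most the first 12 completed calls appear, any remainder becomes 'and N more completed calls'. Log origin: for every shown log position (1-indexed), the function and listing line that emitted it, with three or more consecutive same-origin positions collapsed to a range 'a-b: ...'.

Answer: the defect is in audit_lot at line 34.
Key observation: The two runs log identically and part ways only at the printed values.
Call chain: main -> audit_lot([8, -3, 6, 6, 12, 6, 6, 7, 0, 4], 8) (called at line 40).
First divergence: there is none — every log position agrees.
Execution walk:
  derive_floor([8, -3, 6, 6, 12, 6, 6, 7, 0, 4]) -> 12  [called from audit_lot, line 30]
  trim_outliers([8, -3, 6, 6, 12, 6, 6, 7, 0, 4], 8) -> 1  [called from audit_lot, line 31]
  audit_lot([8, -3, 6, 6, 12, 6, 6, 7, 0, 4], 8) -> 8  [called from main, line 40]
Log origin:
  1: emitted by main (line 39)
  2: emitted by audit_lot (line 29)
  3: emitted by derive_floor (line 2)
  4: emitted by derive_floor (line 7)
  5: emitted by trim_outliers (line 11)
  6: emitted by trim_outliers (line 16)
  7: emitted by audit_lot (line 32)
A correct fix: line 34: replace `span` with `count`.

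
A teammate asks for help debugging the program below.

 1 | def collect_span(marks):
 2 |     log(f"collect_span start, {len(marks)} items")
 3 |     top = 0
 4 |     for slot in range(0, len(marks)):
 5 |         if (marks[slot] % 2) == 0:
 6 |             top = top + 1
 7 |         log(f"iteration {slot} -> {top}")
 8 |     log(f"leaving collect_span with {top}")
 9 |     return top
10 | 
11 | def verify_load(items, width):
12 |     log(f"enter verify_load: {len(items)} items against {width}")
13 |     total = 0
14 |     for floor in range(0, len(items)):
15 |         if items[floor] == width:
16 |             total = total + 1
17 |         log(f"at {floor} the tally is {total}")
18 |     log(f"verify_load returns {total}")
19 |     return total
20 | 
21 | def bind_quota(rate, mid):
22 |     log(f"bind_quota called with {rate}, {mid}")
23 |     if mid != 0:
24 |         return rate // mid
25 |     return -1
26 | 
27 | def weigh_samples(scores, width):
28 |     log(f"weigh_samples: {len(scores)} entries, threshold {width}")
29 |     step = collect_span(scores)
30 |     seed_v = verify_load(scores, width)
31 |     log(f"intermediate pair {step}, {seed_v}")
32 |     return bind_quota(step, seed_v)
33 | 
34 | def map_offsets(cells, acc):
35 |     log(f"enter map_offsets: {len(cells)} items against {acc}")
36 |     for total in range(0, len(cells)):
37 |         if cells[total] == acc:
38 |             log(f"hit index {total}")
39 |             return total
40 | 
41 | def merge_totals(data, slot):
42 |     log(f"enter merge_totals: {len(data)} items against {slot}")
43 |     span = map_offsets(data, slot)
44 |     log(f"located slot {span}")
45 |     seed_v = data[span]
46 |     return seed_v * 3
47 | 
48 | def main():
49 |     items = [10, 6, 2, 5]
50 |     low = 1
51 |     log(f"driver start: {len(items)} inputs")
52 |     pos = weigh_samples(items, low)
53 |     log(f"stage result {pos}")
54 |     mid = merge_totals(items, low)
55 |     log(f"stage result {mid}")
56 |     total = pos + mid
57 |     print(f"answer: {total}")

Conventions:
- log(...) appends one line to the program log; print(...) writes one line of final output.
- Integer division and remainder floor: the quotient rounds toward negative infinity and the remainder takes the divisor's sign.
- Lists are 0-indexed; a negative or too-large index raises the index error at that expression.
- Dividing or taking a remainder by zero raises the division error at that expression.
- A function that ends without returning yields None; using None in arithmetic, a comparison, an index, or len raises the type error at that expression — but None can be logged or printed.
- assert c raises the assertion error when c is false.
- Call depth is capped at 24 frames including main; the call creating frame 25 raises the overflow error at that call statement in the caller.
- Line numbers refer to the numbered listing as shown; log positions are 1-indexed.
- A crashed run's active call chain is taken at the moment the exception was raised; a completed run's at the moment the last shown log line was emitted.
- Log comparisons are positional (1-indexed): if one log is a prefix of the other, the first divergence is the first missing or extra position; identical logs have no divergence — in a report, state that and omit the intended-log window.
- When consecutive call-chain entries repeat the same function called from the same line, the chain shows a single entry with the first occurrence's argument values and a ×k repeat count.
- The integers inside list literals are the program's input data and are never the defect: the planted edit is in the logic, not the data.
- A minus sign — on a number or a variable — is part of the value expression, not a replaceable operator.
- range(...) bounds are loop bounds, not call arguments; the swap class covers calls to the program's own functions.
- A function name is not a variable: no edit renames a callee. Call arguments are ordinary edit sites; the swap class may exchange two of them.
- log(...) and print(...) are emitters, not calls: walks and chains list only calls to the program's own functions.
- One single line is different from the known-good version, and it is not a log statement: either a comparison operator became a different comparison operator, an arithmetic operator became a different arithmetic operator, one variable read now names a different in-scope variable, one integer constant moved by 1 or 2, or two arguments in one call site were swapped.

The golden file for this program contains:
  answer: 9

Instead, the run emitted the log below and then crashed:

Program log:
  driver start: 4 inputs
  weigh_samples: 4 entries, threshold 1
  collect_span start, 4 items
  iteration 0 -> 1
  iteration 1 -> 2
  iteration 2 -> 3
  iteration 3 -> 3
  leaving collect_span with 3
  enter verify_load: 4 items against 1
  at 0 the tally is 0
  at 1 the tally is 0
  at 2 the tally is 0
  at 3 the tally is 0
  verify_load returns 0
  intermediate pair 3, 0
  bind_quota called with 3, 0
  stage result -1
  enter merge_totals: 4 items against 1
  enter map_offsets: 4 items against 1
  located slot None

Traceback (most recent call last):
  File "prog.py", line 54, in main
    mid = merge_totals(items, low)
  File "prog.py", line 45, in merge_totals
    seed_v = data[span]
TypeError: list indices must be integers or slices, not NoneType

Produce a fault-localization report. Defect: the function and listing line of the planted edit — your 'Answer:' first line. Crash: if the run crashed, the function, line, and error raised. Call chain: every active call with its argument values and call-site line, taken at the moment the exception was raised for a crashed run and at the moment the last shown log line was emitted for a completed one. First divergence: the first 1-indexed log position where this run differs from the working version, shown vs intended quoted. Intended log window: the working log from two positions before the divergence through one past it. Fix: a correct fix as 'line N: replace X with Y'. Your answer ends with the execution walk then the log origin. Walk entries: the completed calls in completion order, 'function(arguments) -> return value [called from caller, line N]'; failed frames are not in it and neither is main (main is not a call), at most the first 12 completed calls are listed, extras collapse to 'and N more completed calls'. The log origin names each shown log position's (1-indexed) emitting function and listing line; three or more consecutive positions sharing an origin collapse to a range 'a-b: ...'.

Answer: the defect is in main at line 50.
Key fact: Everything matches until log position 2, which reads 'weigh_samples: 4 entries, threshold 1' in place of 'weigh_samples: 4 entries, threshold 2'.
Crash: merge_totals, line 45, TypeError.
Call chain: main -> merge_totals([10, 6, 2, 5], 1) (called at line 54).
First divergence: position 2 — shown 'weigh_samples: 4 entries, threshold 1', intended 'weigh_samples: 4 entries, threshold 2'.
Intended log window:
  1: driver start: 4 inputs
  2: weigh_samples: 4 entries, threshold 2
  3: collect_span start, 4 items
Execution walk:
  collect_span([10, 6, 2, 5]) -> 3  [called from weigh_samples, line 29]
  verify_load([10, 6, 2, 5], 1) -> 0  [called from weigh_samples, line 30]
  bind_quota(3, 0) -> -1  [called from weigh_samples, line 32]
  weigh_samples([10, 6, 2, 5], 1) -> -1  [called from main, line 52]
  map_offsets([10, 6, 2, 5], 1) -> None  [called from merge_totals, line 43]
Origin of each log line:
  1 — main, line 51
  2 — weigh_samples, line 28
  3 — collect_span, line 2
  4-7 — collect_span, line 7
  8 — collect_span, line 8
  9 — verify_load, line 12
  10-13 — verify_load, line 17
  14 — verify_load, line 18
  15 — weigh_samples, line 31
  16 — bind_quota, line 22
  17 — main, line 53
  18 — merge_totals, line 42
  19 — map_offsets, line 35
  20 — merge_totals, line 44
A correct fix: line 50: replace `1` with `2`.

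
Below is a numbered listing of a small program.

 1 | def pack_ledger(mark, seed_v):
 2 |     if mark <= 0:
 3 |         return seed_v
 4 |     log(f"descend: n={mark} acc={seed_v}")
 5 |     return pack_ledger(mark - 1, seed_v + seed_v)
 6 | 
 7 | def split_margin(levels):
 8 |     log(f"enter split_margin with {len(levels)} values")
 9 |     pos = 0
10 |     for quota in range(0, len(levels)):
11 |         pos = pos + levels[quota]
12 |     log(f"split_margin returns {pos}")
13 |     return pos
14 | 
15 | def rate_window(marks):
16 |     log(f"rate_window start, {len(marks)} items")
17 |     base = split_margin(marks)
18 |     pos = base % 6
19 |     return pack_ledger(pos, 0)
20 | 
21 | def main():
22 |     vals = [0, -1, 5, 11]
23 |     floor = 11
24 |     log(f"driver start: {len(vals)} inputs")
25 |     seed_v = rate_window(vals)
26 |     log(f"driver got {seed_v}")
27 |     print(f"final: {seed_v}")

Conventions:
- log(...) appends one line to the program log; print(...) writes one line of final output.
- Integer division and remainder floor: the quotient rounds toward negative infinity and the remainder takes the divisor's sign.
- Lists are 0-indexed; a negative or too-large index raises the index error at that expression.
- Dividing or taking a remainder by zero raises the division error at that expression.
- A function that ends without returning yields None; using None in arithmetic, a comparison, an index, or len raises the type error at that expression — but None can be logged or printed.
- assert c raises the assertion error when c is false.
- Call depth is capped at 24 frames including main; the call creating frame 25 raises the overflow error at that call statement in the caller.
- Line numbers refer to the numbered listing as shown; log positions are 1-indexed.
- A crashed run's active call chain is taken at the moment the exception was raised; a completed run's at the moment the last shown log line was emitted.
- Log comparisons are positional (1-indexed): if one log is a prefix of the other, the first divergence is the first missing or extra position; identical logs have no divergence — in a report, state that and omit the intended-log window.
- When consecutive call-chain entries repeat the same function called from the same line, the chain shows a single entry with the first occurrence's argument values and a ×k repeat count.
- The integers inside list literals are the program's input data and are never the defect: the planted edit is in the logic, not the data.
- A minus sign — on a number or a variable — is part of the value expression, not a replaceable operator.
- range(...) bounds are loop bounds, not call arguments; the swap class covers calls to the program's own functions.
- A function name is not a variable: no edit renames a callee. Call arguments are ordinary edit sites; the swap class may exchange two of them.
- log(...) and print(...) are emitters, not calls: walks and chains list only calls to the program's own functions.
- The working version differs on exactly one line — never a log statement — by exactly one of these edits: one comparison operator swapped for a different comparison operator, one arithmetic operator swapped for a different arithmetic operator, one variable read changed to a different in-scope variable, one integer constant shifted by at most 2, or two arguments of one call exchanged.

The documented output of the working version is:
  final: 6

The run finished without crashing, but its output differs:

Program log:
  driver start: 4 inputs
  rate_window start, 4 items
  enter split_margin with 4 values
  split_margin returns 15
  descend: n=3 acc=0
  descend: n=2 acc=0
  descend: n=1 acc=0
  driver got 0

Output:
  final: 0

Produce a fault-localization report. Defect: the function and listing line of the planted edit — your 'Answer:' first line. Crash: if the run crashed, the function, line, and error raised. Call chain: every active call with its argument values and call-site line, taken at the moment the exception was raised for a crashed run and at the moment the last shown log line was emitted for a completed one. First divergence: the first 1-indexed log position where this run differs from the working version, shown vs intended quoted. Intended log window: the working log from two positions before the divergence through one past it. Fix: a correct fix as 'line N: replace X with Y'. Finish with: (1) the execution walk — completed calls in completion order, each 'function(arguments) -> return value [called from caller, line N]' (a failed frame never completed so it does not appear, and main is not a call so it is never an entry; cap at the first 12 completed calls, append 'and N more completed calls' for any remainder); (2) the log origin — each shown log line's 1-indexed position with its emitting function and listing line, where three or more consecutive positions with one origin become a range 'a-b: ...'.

Answer: the defect is in pack_ledger at line 5.
The tell: The log first diverges at position 6: the faulty run prints 'descend: n=2 acc=0' where the working version prints 'descend: n=2 acc=3'.
Call chain: main.
First divergence: at position 6 the run shows 'descend: n=2 acc=0' where the working version logs 'descend: n=2 acc=3'.
Intended log window:
  4: split_margin returns 15
  5: descend: n=3 acc=0
  6: descend: n=2 acc=3
  7: descend: n=1 acc=5
Execution walk:
  split_margin([0, -1, 5, 11]) -> 15  [called from rate_window, line 17]
  pack_ledger(0, 0) -> 0  [called from pack_ledger, line 5]
  pack_ledger(1, 0) -> 0  [called from pack_ledger, line 5]
  pack_ledger(2, 0) -> 0  [called from pack_ledger, line 5]
  pack_ledger(3, 0) -> 0  [called from rate_window, line 19]
  rate_window([0, -1, 5, 11]) -> 0  [called from main, line 25]
Origin of each log line:
  1: emitted by main (line 24)
  2: emitted by rate_window (line 16)
  3: emitted by split_margin (line 8)
  4: emitted by split_margin (line 12)
  5-7: emitted by pack_ledger (line 4)
  8: emitted by main (line 26)
A correct fix: line 5: replace `seed_v + seed_v` with `seed_v + mark`.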